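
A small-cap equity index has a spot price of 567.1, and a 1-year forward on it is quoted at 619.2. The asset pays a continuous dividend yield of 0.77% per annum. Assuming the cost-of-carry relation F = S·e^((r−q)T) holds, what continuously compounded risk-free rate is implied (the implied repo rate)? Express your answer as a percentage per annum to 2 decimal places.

From F = S·e^((r−q)T): (r − q) = ln(F/S)/T
ln(619.2/567.1) = ln(1.091871) = 0.087893
(r − q) = 0.087893 / (1) = 0.087893
r = ln(F/S)/T + q = 0.087893 + 0.0077 = 0.095593
r = 9.56%

9.56%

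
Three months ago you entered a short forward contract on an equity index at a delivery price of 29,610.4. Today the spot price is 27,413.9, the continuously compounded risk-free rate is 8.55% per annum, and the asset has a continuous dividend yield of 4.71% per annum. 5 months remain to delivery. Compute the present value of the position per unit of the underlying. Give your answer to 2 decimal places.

Current fair forward for the remaining 5 months: F = S·e^((r − q)·T), (r − q) = 0.0855 − 0.0471 = 0.0384
F = 27413.9 · e^(0.0384 × 5/12) = 27413.9 × 1.01612869 = 27856.0503
Value of long forward = (F − K)·e^(−rT) = (27856.0503 − 29610.4) · e^(−0.0855·5/12)
= -1754.3497 × 0.96500210 = -1692.95
Short position value = −(long value) = 1692.95

1692.95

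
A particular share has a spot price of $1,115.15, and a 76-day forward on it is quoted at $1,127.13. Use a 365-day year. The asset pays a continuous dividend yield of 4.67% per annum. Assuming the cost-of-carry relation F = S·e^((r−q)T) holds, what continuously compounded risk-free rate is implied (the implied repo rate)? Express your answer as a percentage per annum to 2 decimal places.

From F = S·e^((r−q)T): (r − q) = ln(F/S)/T
ln(1127.13/1115.15) = ln(1.010743) = 0.010686
(r − q) = 0.010686 / (76/365) = 0.051321
r = ln(F/S)/T + q = 0.051321 + 0.0467 = 0.098021
r = 9.80%

9.80%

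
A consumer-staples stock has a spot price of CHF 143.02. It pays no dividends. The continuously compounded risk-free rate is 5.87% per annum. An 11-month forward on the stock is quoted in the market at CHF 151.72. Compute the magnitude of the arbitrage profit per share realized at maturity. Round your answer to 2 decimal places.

CHF 0.79 per share

Fair forward: F* = S·e^(carry·T), with carry = r = 0.0587
F* = 143.02 · e^(0.0587 × 11/12) = 143.02 · e^0.053808 = 143.02 × 1.055282 = CHF 150.9264
Market CHF 151.72 > fair CHF 150.9264: forward overpriced → cash-and-carry (buy spot, short the forward).
At maturity, profit = |F_mkt − F*| = |151.72 − 150.9264| = CHF 0.79 per share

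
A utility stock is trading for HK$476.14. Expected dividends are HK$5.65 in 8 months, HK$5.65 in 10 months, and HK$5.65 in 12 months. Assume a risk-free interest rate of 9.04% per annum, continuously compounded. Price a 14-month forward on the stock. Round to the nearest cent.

PV(dividends) I = 5.65·e^(−0.0904·8/12) + 5.65·e^(−0.0904·10/12) + 5.65·e^(−0.0904·12/12)
I = 5.3196 + 5.2400 + 5.1616 = 15.7212
F = (S − I)·e^(rT) = (476.14 − 15.7212) · e^(0.0904·14/12)
= 460.4188 · e^0.105467 = 460.4188 × 1.111229 = HK$511.63

HK$511.63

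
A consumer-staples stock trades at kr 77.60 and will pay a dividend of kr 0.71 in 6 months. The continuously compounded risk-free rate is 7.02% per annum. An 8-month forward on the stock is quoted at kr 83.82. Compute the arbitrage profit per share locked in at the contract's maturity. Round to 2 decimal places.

PV(dividends) I = 0.71·e^(−0.0702·6/12) = 0.6855
Fair forward F* = (S − I)·e^(rT) = (77.60 − 0.6855)·e^0.046800 = 76.9145 × 1.047912 = 80.5996
Market kr 83.82 > fair 80.5996: forward overpriced → cash-and-carry (borrow at r, buy the stock and collect the dividends, short the forward).
Profit at T = |F_mkt − F*| = |83.82 − 80.5996| = kr 3.22 per share

kr 3.22 per share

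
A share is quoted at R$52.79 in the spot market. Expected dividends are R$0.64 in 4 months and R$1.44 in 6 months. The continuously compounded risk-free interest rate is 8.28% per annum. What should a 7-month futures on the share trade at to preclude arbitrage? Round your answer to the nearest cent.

PV(dividends) I = 0.64·e^(−0.0828·4/12) + 1.44·e^(−0.0828·6/12)
I = 0.6226 + 1.3816 = 2.0042
F = (S − I)·e^(rT) = (52.79 − 2.0042) · e^(0.0828·7/12)
= 50.7858 · e^0.048300 = 50.7858 × 1.049485 = R$53.30

R$53.30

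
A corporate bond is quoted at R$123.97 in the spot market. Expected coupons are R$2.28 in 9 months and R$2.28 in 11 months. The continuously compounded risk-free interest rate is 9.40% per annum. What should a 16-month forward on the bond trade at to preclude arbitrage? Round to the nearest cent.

PV(coupons) I = 2.28·e^(−0.0940·9/12) + 2.28·e^(−0.0940·11/12)
I = 2.1248 + 2.0918 = 4.2166
F = (S − I)·e^(rT) = (123.97 − 4.2166) · e^(0.0940·16/12)
= 119.7534 · e^0.125333 = 119.7534 × 1.133526 = R$135.74

R$135.74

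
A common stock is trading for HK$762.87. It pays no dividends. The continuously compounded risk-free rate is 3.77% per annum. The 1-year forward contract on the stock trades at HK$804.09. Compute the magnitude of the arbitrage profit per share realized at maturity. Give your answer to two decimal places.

Fair forward: F* = S·e^(carry·T), with carry = r = 0.0377
F* = 762.87 · e^(0.0377 × 1) = 762.87 · e^0.037700 = 762.87 × 1.038420 = HK$792.1795
Market HK$804.09 > fair HK$792.1795: forward overpriced → cash-and-carry (buy spot, short the forward).
At maturity, profit = |F_mkt − F*| = |804.09 − 792.1795| = HK$11.91 per share

HK$11.91 per share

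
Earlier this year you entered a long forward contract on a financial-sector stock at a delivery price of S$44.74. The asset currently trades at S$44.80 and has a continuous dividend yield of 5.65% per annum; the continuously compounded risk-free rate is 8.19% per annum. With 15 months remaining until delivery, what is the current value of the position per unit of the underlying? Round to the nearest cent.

S$1.36

Current fair forward for the remaining 15 months: F = S·e^((r − q)·T), (r − q) = 0.0819 − 0.0565 = 0.0254
F = 44.80 · e^(0.0254 × 15/12) = 44.80 × 1.032259 = 46.2452
Value of long forward = (F − K)·e^(−rT) = (46.2452 − 44.74) · e^(−0.0819·15/12)
= 1.5052 × 0.902691 = 1.36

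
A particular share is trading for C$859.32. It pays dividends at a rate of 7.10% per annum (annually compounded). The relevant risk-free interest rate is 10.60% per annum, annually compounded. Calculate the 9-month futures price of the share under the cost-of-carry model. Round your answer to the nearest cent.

C$880.30

F = S · (1+r)^T / (1+q)^T
= 859.32 × 1.078491 / 1.052791 = 859.32 × 1.024411
F = C$880.30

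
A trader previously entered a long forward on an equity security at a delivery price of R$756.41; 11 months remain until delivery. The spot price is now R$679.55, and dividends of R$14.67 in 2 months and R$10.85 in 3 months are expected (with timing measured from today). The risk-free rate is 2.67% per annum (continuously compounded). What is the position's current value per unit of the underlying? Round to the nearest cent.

-R$83.95

PV(remaining dividends) I = 14.67·e^(−0.0267·2/12) + 10.85·e^(−0.0267·3/12) = 25.3827
Current forward F = (S − I)·e^(rT) = (679.55 − 25.3827)·e^(0.0267·11/12) = 654.1673 × 1.024777 = 670.3756
Value (long) = (F − K)·e^(−rT) = (670.3756 − 756.41) × 0.975822 = -83.9543
Value = -R$83.95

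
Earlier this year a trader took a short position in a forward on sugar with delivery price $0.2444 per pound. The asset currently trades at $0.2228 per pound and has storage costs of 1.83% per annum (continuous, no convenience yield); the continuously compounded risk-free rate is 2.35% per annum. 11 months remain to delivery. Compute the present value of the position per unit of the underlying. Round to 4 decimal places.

Current fair forward for the remaining 11 months: F = S·e^((r + u)·T), (r + u) = 0.0235 + 0.0183 = 0.0418
F = 0.2228 · e^(0.0418 × 11/12) = 0.2228 × 1.039060 = 0.2315
Value of long forward = (F − K)·e^(−rT) = (0.2315 − 0.2444) · e^(−0.0235·11/12)
= -0.0129 × 0.978689 = -0.0126
Short position value = −(long value) = $0.0126

$0.0126 per pound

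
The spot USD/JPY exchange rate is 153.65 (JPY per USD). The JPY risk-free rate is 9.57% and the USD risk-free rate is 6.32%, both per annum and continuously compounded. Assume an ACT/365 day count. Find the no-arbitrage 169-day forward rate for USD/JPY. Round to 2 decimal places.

155.98

F = S·e^((r_JPY − r_USD)T) = 153.65 · e^((0.0957 − 0.0632) × 169/365)
= 153.65 · e^0.015048 = 153.65 × 1.015162
F = 155.98 JPY per USD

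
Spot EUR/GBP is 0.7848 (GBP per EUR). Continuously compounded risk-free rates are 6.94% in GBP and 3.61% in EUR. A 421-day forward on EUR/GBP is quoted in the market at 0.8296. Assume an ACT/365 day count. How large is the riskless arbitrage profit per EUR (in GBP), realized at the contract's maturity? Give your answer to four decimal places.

Fair forward: F* = S·e^(carry·T), with carry = (r_GBP − r_EUR) = 0.0694 − 0.0361 = 0.0333
F* = 0.7848 · e^(0.0333 × 421/365) = 0.7848 · e^0.038409 = 0.7848 × 1.039156 = 0.8155
Market 0.8296 > fair 0.8155: forward overpriced → cash-and-carry (buy spot, short the forward).
At maturity, profit = |F_mkt − F*| = |0.8296 − 0.8155| = 0.0141 per EUR (in GBP)

0.0141 per EUR (in GBP)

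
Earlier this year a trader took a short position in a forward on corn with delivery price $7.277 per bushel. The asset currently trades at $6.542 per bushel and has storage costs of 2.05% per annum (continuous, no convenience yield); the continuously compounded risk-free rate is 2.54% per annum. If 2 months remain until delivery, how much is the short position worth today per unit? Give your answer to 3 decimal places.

Current fair forward for the remaining 2 months: F = S·e^((r + u)·T), (r + u) = 0.0254 + 0.0205 = 0.0459
F = 6.542 · e^(0.0459 × 2/12) = 6.542 × 1.007679 = 6.5922
Value of long forward = (F − K)·e^(−rT) = (6.5922 − 7.277) · e^(−0.0254·2/12)
= -0.6848 × 0.995776 = -0.682
Short position value = −(long value) = $0.682

$0.682 per bushel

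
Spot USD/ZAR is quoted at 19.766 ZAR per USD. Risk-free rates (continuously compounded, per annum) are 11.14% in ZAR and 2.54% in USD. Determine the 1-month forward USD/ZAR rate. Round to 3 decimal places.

F = S·e^((r_ZAR − r_USD)T) = 19.766 · e^((0.1114 − 0.0254) × 1/12)
= 19.766 · e^0.007167 = 19.766 × 1.007193
F = 19.908 ZAR per USD

19.908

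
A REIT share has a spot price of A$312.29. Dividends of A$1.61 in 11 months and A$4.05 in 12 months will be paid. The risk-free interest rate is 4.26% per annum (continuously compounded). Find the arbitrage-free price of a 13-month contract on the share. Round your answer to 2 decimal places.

PV(dividends) I = 1.61·e^(−0.0426·11/12) + 4.05·e^(−0.0426·12/12)
I = 1.5483 + 3.8811 = 5.4294
F = (S − I)·e^(rT) = (312.29 − 5.4294) · e^(0.0426·13/12)
= 306.8606 · e^0.046150 = 306.8606 × 1.047231 = A$321.35

A$321.35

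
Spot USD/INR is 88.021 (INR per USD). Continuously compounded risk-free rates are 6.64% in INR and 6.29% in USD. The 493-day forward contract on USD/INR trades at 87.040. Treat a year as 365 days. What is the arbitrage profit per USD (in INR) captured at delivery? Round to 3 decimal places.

Fair forward: F* = S·e^(carry·T), with carry = (r_INR − r_USD) = 0.0664 − 0.0629 = 0.0035
F* = 88.021 · e^(0.0035 × 493/365) = 88.021 · e^0.004727 = 88.021 × 1.004738 = 88.4380
Market 87.040 < fair 88.4380: forward underpriced → reverse cash-and-carry (short spot, go long the forward).
At maturity, profit = |F_mkt − F*| = |87.040 − 88.4380| = 1.398 per USD (in INR)

1.398 per USD (in INR)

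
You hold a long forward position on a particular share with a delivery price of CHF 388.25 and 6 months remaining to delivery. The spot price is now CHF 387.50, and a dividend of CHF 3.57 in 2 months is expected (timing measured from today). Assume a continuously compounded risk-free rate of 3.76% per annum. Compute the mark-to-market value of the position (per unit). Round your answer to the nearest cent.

CHF 2.93

PV(remaining dividends) I = 3.57·e^(−0.0376·2/12) = 3.5477
Current forward F = (S − I)·e^(rT) = (387.50 − 3.5477)·e^(0.0376·6/12) = 383.9523 × 1.018978 = 391.2389
Value (long) = (F − K)·e^(−rT) = (391.2389 − 388.25) × 0.981376 = 2.9332
Value = CHF 2.93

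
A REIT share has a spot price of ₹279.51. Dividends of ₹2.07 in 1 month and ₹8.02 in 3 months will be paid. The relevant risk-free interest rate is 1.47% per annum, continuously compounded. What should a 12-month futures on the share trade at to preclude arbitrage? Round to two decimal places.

PV(dividends) I = 2.07·e^(−0.0147·1/12) + 8.02·e^(−0.0147·3/12)
I = 2.0675 + 7.9906 = 10.0581
F = (S − I)·e^(rT) = (279.51 − 10.0581) · e^(0.0147·12/12)
= 269.4519 · e^0.014700 = 269.4519 × 1.014809 = ₹273.44

₹273.44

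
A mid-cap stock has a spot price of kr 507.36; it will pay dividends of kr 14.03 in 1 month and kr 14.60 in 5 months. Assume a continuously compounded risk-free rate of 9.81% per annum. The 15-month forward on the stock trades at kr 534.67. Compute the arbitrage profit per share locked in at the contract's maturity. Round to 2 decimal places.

kr 7.31 per share

PV(dividends) I = 14.03·e^(−0.0981·1/12) + 14.60·e^(−0.0981·5/12) = 27.9310
Fair forward F* = (S − I)·e^(rT) = (507.36 − 27.9310)·e^0.122625 = 479.4290 × 1.130460 = 541.9753
Market kr 534.67 < fair 541.9753: forward underpriced → reverse cash-and-carry (short the stock, invest proceeds at r, pay the dividends, go long the forward).
Profit at T = |F_mkt − F*| = |534.67 − 541.9753| = kr 7.31 per share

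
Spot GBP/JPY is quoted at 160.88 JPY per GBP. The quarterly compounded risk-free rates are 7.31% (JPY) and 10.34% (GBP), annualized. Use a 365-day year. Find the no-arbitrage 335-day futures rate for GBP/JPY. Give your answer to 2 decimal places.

156.56

By covered interest parity, F = S · (1+r_JPY/4)^(4T) / (1+r_GBP/4)^(4T)
= 160.88 × 1.068746 / 1.098225 = 160.88 × 0.973158
F = 156.56 JPY per GBP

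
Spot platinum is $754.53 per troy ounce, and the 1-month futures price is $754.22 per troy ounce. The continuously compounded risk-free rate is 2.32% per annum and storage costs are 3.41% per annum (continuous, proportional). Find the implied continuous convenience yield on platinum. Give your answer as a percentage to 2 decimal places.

F = S·e^((r+u−y)T) ⇒ (r+u−y) = ln(F/S)/T
ln(754.22/754.53) = -0.000411; /T ⇒ -0.004932
y = r + u − ln(F/S)/T = 0.0232 + 0.0341 + 0.004932 = 0.062232
y = 6.22%

6.22%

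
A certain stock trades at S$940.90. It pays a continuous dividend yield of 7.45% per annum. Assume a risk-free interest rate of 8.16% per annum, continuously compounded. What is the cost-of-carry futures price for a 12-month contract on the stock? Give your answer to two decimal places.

F = S·e^((r − q)T) = 940.90 · e^((0.0816 − 0.0745) × 12/12)
= 940.90 · e^0.007100 = 940.90 × 1.007125
F = S$947.60

S$947.60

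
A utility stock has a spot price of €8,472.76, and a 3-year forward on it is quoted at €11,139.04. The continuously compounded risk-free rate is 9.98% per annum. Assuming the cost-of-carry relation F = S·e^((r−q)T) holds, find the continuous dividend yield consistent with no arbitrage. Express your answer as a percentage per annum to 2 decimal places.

0.86%

From F = S·e^((r−q)T): (r − q) = ln(F/S)/T
ln(11139.04/8472.76) = ln(1.314688) = 0.273599
(r − q) = 0.273599 / (3) = 0.091200
q = r − ln(F/S)/T = 0.0998 − 0.091200 = 0.008600
q = 0.86%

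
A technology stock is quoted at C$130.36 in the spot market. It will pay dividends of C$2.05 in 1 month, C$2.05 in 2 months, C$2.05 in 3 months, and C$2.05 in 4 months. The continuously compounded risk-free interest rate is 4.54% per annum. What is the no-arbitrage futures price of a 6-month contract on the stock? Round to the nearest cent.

PV(dividends) I = 2.05·e^(−0.0454·1/12) + 2.05·e^(−0.0454·2/12) + 2.05·e^(−0.0454·3/12) + 2.05·e^(−0.0454·4/12)
I = 2.0423 + 2.0345 + 2.0269 + 2.0192 = 8.1229
F = (S − I)·e^(rT) = (130.36 − 8.1229) · e^(0.0454·6/12)
= 122.2371 · e^0.022700 = 122.2371 × 1.022960 = C$125.04

C$125.04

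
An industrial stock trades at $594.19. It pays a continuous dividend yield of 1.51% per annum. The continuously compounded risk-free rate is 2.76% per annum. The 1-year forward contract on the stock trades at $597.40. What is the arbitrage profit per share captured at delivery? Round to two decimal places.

Fair forward: F* = S·e^(carry·T), with carry = (r − q) = 0.0276 − 0.0151 = 0.0125
F* = 594.19 · e^(0.0125 × 1) = 594.19 · e^0.012500 = 594.19 × 1.012578 = $601.6637
Market $597.40 < fair $601.6637: forward underpriced → reverse cash-and-carry (short spot, go long the forward).
At maturity, profit = |F_mkt − F*| = |597.40 − 601.6637| = $4.26 per share

$4.26 per share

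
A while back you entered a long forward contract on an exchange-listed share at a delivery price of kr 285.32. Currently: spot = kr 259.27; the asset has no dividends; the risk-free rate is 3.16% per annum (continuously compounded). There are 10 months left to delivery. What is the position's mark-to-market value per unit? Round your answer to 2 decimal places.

-kr 18.63

Current fair forward for the remaining 10 months: F = S·e^(r·T), r = 0.0316
F = 259.27 · e^(0.0316 × 10/12) = 259.27 × 1.026683 = 266.1881
Value of long forward = (F − K)·e^(−rT) = (266.1881 − 285.32) · e^(−0.0316·10/12)
= -19.1319 × 0.974010 = -18.63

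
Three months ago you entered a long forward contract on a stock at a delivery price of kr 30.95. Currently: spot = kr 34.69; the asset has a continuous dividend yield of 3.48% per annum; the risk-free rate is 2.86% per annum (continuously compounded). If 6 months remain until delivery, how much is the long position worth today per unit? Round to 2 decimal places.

Current fair forward for the remaining 6 months: F = S·e^((r − q)·T), (r − q) = 0.0286 − 0.0348 = -0.0062
F = 34.69 · e^(-0.0062 × 6/12) = 34.69 × 0.996905 = 34.5826
Value of long forward = (F − K)·e^(−rT) = (34.5826 − 30.95) · e^(−0.0286·6/12)
= 3.6326 × 0.985802 = 3.58

kr 3.58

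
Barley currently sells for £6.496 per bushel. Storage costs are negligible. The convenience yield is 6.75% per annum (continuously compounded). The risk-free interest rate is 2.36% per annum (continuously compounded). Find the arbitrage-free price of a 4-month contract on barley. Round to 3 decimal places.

Net carry = r + u − y = 0.0236 + 0.0000 − 0.0675 = -0.0439
F = S·e^((r+u−y)T) = 6.496 · e^(-0.0439 × 4/12) = 6.496 · e^-0.014633
= 6.496 × 0.985474 = £6.402 per bushel

£6.402 per bushel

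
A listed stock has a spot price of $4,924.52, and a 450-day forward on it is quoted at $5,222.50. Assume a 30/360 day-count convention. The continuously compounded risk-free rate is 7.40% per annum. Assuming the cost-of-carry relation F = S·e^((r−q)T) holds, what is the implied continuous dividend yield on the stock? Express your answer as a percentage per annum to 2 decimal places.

From F = S·e^((r−q)T): (r − q) = ln(F/S)/T
ln(5222.50/4924.52) = ln(1.060509) = 0.058749
(r − q) = 0.058749 / (450/360) = 0.046999
q = r − ln(F/S)/T = 0.0740 − 0.046999 = 0.027001
q = 2.70%

2.70%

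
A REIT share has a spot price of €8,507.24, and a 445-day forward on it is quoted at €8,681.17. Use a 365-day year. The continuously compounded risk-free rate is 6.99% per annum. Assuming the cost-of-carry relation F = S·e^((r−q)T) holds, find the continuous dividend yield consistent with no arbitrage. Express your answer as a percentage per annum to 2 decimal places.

5.33%

From F = S·e^((r−q)T): (r − q) = ln(F/S)/T
ln(8681.17/8507.24) = ln(1.020445) = 0.020239
(r − q) = 0.020239 / (445/365) = 0.016601
q = r − ln(F/S)/T = 0.0699 − 0.016601 = 0.053299
q = 5.33%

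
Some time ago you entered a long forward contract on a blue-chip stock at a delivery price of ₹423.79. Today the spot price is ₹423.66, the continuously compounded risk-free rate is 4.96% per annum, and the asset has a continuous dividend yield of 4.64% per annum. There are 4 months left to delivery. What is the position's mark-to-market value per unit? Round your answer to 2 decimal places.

₹0.32

Current fair forward for the remaining 4 months: F = S·e^((r − q)·T), (r − q) = 0.0496 − 0.0464 = 0.0032
F = 423.66 · e^(0.0032 × 4/12) = 423.66 × 1.001067 = 424.1120
Value of long forward = (F − K)·e^(−rT) = (424.1120 − 423.79) · e^(−0.0496·4/12)
= 0.3220 × 0.983603 = 0.32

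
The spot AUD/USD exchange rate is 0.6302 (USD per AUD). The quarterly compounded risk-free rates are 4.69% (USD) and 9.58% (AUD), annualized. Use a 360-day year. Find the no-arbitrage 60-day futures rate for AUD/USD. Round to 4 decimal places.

By covered interest parity, F = S · (1+r_USD/4)^(4T) / (1+r_AUD/4)^(4T)
= 0.6302 × 1.007801 / 1.015904 = 0.6302 × 0.992024
F = 0.6252 USD per AUD

0.6252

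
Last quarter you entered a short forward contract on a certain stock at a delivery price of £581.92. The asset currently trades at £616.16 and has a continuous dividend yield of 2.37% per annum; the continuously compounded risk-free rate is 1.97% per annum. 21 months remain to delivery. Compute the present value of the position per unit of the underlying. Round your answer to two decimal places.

Current fair forward for the remaining 21 months: F = S·e^((r − q)·T), (r − q) = 0.0197 − 0.0237 = -0.0040
F = 616.16 · e^(-0.0040 × 21/12) = 616.16 × 0.993024 = 611.8617
Value of long forward = (F − K)·e^(−rT) = (611.8617 − 581.92) · e^(−0.0197·21/12)
= 29.9417 × 0.966112 = 28.93
Short position value = −(long value) = -£28.93

-£28.93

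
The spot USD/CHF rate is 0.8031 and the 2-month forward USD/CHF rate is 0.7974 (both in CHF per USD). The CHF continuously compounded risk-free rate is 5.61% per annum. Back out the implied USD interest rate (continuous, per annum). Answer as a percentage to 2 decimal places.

9.88%

F = S·e^((r_CHF − r_USD)T) ⇒ r_USD = r_CHF − ln(F/S)/T
ln(0.7974/0.8031) = -0.007123; /(2/12) = -0.042738
r_USD = 0.0561 + 0.042738 = 0.098838
r_USD = 9.88%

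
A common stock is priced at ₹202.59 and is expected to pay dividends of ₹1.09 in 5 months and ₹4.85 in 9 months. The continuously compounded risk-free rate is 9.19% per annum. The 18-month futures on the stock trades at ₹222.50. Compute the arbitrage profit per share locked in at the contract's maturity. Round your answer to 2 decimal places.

₹3.63 per share

PV(dividends) I = 1.09·e^(−0.0919·5/12) + 4.85·e^(−0.0919·9/12) = 5.5760
Fair futures F* = (S − I)·e^(rT) = (202.59 − 5.5760)·e^0.137850 = 197.0140 × 1.147803 = 226.1333
Market ₹222.50 < fair 226.1333: forward underpriced → reverse cash-and-carry (short the stock, invest proceeds at r, pay the dividends, go long the forward).
Profit at T = |F_mkt − F*| = |222.50 − 226.1333| = ₹3.63 per share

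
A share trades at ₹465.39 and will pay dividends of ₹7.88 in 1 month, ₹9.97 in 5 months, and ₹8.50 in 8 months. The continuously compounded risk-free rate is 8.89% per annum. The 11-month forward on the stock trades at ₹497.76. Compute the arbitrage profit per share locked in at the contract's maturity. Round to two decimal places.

₹20.46 per share

PV(dividends) I = 7.88·e^(−0.0889·1/12) + 9.97·e^(−0.0889·5/12) + 8.50·e^(−0.0889·8/12) = 25.4402
Fair forward F* = (S − I)·e^(rT) = (465.39 − 25.4402)·e^0.081492 = 439.9498 × 1.084905 = 477.3037
Market ₹497.76 > fair 477.3037: forward overpriced → cash-and-carry (borrow at r, buy the stock and collect the dividends, short the forward).
Profit at T = |F_mkt − F*| = |497.76 − 477.3037| = ₹20.46 per share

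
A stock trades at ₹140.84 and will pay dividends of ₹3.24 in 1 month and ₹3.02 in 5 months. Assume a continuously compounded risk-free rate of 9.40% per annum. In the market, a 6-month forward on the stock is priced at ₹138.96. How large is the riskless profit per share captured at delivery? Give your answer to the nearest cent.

PV(dividends) I = 3.24·e^(−0.0940·1/12) + 3.02·e^(−0.0940·5/12) = 6.1187
Fair forward F* = (S − I)·e^(rT) = (140.84 − 6.1187)·e^0.047000 = 134.7213 × 1.048122 = 141.2044
Market ₹138.96 < fair 141.2044: forward underpriced → reverse cash-and-carry (short the stock, invest proceeds at r, pay the dividends, go long the forward).
Profit at T = |F_mkt − F*| = |138.96 − 141.2044| = ₹2.24 per share

₹2.24 per share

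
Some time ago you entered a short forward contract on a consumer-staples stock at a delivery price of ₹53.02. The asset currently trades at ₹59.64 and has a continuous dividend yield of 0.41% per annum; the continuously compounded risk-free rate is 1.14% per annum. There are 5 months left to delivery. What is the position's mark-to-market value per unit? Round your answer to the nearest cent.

-₹6.77

Current fair forward for the remaining 5 months: F = S·e^((r − q)·T), (r − q) = 0.0114 − 0.0041 = 0.0073
F = 59.64 · e^(0.0073 × 5/12) = 59.64 × 1.003046 = 59.8217
Value of long forward = (F − K)·e^(−rT) = (59.8217 − 53.02) · e^(−0.0114·5/12)
= 6.8017 × 0.995261 = 6.77
Short position value = −(long value) = -₹6.77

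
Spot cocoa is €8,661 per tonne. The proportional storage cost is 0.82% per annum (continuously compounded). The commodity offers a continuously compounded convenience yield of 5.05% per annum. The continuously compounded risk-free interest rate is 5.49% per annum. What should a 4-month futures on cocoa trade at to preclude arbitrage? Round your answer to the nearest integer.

Net carry = r + u − y = 0.0549 + 0.0082 − 0.0505 = 0.0126
F = S·e^((r+u−y)T) = 8661 · e^(0.0126 × 4/12) = 8661 · e^0.004200
= 8661 × 1.004209 = €8,697 per tonne

€8,697 per tonne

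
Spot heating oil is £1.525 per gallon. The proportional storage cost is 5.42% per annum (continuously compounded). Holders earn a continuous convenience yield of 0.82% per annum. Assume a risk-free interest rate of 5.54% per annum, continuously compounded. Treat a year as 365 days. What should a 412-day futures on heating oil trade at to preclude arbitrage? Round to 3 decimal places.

Net carry = r + u − y = 0.0554 + 0.0542 − 0.0082 = 0.1014
F = S·e^((r+u−y)T) = 1.525 · e^(0.1014 × 412/365) = 1.525 · e^0.114457
= 1.525 × 1.121264 = £1.710 per gallon

£1.710 per gallon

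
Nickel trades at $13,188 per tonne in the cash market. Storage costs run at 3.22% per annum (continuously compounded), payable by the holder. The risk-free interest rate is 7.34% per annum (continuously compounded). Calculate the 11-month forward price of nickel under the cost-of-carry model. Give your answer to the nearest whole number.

$14,528 per tonne

Net carry = r + u − y = 0.0734 + 0.0322 − 0.0000 = 0.1056
F = S·e^((r+u−y)T) = 13188 · e^(0.1056 × 11/12) = 13188 · e^0.096800
= 13188 × 1.101640 = $14,528 per tonne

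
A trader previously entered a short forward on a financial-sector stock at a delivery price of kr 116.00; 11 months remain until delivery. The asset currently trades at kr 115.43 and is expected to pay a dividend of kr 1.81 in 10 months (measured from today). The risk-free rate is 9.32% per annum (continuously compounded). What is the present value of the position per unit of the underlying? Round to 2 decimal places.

-kr 7.25

PV(remaining dividends) I = 1.81·e^(−0.0932·10/12) = 1.6747
Current forward F = (S − I)·e^(rT) = (115.43 − 1.6747)·e^(0.0932·11/12) = 113.7553 × 1.089189 = 123.9010
Value (long) = (F − K)·e^(−rT) = (123.9010 − 116.00) × 0.918114 = 7.2540
Short position value = −(long value) = -kr 7.25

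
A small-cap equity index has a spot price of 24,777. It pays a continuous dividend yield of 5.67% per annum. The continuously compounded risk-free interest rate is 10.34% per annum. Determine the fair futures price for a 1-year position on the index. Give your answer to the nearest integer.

F = S·e^((r − q)T) = 24777 · e^((0.1034 − 0.0567) × 1)
= 24777 · e^0.046700 = 24777 × 1.047808
F = 25,962

25,962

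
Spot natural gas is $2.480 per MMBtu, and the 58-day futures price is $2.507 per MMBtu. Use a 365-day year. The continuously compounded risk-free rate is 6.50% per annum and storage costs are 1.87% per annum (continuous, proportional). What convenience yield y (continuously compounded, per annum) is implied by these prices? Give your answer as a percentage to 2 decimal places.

1.56%

F = S·e^((r+u−y)T) ⇒ (r+u−y) = ln(F/S)/T
ln(2.507/2.480) = 0.010828; /T ⇒ 0.068142
y = r + u − ln(F/S)/T = 0.0650 + 0.0187 − 0.068142 = 0.015558
y = 1.56%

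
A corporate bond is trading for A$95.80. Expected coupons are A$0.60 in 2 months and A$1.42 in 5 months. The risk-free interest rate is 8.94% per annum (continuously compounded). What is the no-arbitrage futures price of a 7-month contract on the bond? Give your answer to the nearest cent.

A$98.86

PV(coupons) I = 0.60·e^(−0.0894·2/12) + 1.42·e^(−0.0894·5/12)
I = 0.5911 + 1.3681 = 1.9592
F = (S − I)·e^(rT) = (95.80 − 1.9592) · e^(0.0894·7/12)
= 93.8408 · e^0.052150 = 93.8408 × 1.053534 = A$98.86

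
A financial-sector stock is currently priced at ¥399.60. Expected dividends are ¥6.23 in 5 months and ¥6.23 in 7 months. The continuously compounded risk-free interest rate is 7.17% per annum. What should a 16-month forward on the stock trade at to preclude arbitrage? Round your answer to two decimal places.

PV(dividends) I = 6.23·e^(−0.0717·5/12) + 6.23·e^(−0.0717·7/12)
I = 6.0466 + 5.9748 = 12.0214
F = (S − I)·e^(rT) = (399.60 − 12.0214) · e^(0.0717·16/12)
= 387.5786 · e^0.095600 = 387.5786 × 1.100319 = ¥426.46

¥426.46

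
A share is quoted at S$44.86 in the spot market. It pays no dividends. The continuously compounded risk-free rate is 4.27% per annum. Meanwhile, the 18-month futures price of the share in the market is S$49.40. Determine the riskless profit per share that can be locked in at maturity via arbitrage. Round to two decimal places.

Fair futures: F* = S·e^(carry·T), with carry = r = 0.0427
F* = 44.86 · e^(0.0427 × 18/12) = 44.86 · e^0.064050 = 44.86 × 1.066146 = S$47.8273
Market S$49.40 > fair S$47.8273: forward overpriced → cash-and-carry (buy spot, short the forward).
At maturity, profit = |F_mkt − F*| = |49.40 − 47.8273| = S$1.57 per share

S$1.57 per share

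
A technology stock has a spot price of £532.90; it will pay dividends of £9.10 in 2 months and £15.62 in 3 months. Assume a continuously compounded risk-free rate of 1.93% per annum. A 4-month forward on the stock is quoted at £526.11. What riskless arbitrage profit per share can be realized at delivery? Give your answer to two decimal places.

£14.55 per share

PV(dividends) I = 9.10·e^(−0.0193·2/12) + 15.62·e^(−0.0193·3/12) = 24.6156
Fair forward F* = (S − I)·e^(rT) = (532.90 − 24.6156)·e^0.006433 = 508.2844 × 1.006454 = 511.5649
Market £526.11 > fair 511.5649: forward overpriced → cash-and-carry (borrow at r, buy the stock and collect the dividends, short the forward).
Profit at T = |F_mkt − F*| = |526.11 − 511.5649| = £14.55 per share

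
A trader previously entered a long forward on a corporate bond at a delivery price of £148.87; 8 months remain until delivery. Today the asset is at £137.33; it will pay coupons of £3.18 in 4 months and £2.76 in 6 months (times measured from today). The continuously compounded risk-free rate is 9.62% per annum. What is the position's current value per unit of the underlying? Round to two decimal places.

PV(remaining coupons) I = 3.18·e^(−0.0962·4/12) + 2.76·e^(−0.0962·6/12) = 5.7100
Current forward F = (S − I)·e^(rT) = (137.33 − 5.7100)·e^(0.0962·8/12) = 131.6200 × 1.066235 = 140.3379
Value (long) = (F − K)·e^(−rT) = (140.3379 − 148.87) × 0.937880 = -8.0021
Value = -£8.00

-£8.00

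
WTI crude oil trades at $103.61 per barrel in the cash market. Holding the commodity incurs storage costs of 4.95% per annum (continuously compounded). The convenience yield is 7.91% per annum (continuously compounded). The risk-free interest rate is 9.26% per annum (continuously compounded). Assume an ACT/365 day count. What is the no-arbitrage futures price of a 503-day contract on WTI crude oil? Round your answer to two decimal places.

Net carry = r + u − y = 0.0926 + 0.0495 − 0.0791 = 0.0630
F = S·e^((r+u−y)T) = 103.61 · e^(0.0630 × 503/365) = 103.61 · e^0.086819
= 103.61 × 1.090699 = $113.01 per barrel

$113.01 per barrel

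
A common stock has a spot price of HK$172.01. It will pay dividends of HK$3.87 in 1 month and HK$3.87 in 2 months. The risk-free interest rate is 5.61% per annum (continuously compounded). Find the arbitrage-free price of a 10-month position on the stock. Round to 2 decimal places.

HK$172.19

PV(dividends) I = 3.87·e^(−0.0561·1/12) + 3.87·e^(−0.0561·2/12)
I = 3.8519 + 3.8340 = 7.6859
F = (S − I)·e^(rT) = (172.01 − 7.6859) · e^(0.0561·10/12)
= 164.3241 · e^0.046750 = 164.3241 × 1.047860 = HK$172.19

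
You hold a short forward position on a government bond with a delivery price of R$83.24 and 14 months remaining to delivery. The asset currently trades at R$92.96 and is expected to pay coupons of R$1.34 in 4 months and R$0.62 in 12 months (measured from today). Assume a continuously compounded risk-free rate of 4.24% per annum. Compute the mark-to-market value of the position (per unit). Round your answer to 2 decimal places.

-R$11.82

PV(remaining coupons) I = 1.34·e^(−0.0424·4/12) + 0.62·e^(−0.0424·12/12) = 1.9155
Current forward F = (S − I)·e^(rT) = (92.96 − 1.9155)·e^(0.0424·14/12) = 91.0445 × 1.050711 = 95.6615
Value (long) = (F − K)·e^(−rT) = (95.6615 − 83.24) × 0.951737 = 11.8220
Short position value = −(long value) = -R$11.82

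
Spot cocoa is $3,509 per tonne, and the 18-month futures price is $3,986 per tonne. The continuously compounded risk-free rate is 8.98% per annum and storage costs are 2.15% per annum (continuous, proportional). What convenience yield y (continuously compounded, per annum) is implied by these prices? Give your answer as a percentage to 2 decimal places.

2.63%

F = S·e^((r+u−y)T) ⇒ (r+u−y) = ln(F/S)/T
ln(3986/3509) = 0.127457; /T ⇒ 0.084971
y = r + u − ln(F/S)/T = 0.0898 + 0.0215 − 0.084971 = 0.026329
y = 2.63%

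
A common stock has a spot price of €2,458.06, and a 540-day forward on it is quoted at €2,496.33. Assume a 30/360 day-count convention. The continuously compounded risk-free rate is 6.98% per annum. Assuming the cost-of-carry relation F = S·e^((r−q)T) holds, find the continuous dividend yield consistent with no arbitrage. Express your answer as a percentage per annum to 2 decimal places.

5.95%

From F = S·e^((r−q)T): (r − q) = ln(F/S)/T
ln(2496.33/2458.06) = ln(1.015569) = 0.015449
(r − q) = 0.015449 / (540/360) = 0.010299
q = r − ln(F/S)/T = 0.0698 − 0.010299 = 0.059501
q = 5.95%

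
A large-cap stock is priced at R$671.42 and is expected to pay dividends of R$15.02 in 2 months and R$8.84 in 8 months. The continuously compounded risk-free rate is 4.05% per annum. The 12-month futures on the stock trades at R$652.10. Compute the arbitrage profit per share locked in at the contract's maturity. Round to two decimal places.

R$22.57 per share

PV(dividends) I = 15.02·e^(−0.0405·2/12) + 8.84·e^(−0.0405·8/12) = 23.5235
Fair futures F* = (S − I)·e^(rT) = (671.42 − 23.5235)·e^0.040500 = 647.8965 × 1.041331 = 674.6747
Market R$652.10 < fair 674.6747: forward underpriced → reverse cash-and-carry (short the stock, invest proceeds at r, pay the dividends, go long the forward).
Profit at T = |F_mkt − F*| = |652.10 − 674.6747| = R$22.57 per share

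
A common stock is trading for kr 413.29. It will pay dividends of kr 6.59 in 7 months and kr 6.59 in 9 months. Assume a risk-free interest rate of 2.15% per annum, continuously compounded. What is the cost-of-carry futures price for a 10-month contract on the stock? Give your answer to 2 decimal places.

kr 407.53

PV(dividends) I = 6.59·e^(−0.0215·7/12) + 6.59·e^(−0.0215·9/12)
I = 6.5079 + 6.4846 = 12.9925
F = (S − I)·e^(rT) = (413.29 − 12.9925) · e^(0.0215·10/12)
= 400.2975 · e^0.017917 = 400.2975 × 1.018078 = kr 407.53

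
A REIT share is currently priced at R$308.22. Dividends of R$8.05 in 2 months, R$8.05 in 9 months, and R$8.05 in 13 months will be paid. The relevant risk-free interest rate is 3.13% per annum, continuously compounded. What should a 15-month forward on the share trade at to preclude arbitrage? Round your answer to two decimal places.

PV(dividends) I = 8.05·e^(−0.0313·2/12) + 8.05·e^(−0.0313·9/12) + 8.05·e^(−0.0313·13/12)
I = 8.0081 + 7.8632 + 7.7816 = 23.6529
F = (S − I)·e^(rT) = (308.22 − 23.6529) · e^(0.0313·15/12)
= 284.5671 · e^0.039125 = 284.5671 × 1.039900 = R$295.92

R$295.92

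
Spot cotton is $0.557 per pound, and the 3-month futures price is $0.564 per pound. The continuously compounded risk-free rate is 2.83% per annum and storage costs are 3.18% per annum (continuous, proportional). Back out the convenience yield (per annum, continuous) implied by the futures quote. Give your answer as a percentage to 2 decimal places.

1.01%

F = S·e^((r+u−y)T) ⇒ (r+u−y) = ln(F/S)/T
ln(0.564/0.557) = 0.012489; /T ⇒ 0.049956
y = r + u − ln(F/S)/T = 0.0283 + 0.0318 − 0.049956 = 0.010144
y = 1.01%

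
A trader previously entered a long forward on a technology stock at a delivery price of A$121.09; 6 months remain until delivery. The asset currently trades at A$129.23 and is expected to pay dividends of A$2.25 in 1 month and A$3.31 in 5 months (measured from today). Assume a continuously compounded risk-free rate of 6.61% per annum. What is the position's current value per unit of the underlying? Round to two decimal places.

PV(remaining dividends) I = 2.25·e^(−0.0661·1/12) + 3.31·e^(−0.0661·5/12) = 5.4577
Current forward F = (S − I)·e^(rT) = (129.23 − 5.4577)·e^(0.0661·6/12) = 123.7723 × 1.033602 = 127.9313
Value (long) = (F − K)·e^(−rT) = (127.9313 − 121.09) × 0.967490 = 6.6189
Value = A$6.62

A$6.62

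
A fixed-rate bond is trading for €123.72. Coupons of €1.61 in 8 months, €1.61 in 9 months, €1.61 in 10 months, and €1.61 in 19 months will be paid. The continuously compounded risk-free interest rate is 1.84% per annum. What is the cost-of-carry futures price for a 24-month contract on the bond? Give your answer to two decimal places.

€121.79

PV(coupons) I = 1.61·e^(−0.0184·8/12) + 1.61·e^(−0.0184·9/12) + 1.61·e^(−0.0184·10/12) + 1.61·e^(−0.0184·19/12)
I = 1.5904 + 1.5879 + 1.5855 + 1.5638 = 6.3276
F = (S − I)·e^(rT) = (123.72 − 6.3276) · e^(0.0184·24/12)
= 117.3924 · e^0.036800 = 117.3924 × 1.037486 = €121.79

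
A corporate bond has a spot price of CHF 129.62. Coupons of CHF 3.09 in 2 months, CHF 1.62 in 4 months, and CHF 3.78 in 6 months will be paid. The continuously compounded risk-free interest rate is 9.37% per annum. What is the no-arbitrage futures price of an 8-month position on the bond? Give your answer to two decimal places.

PV(coupons) I = 3.09·e^(−0.0937·2/12) + 1.62·e^(−0.0937·4/12) + 3.78·e^(−0.0937·6/12)
I = 3.0421 + 1.5702 + 3.6070 = 8.2193
F = (S − I)·e^(rT) = (129.62 − 8.2193) · e^(0.0937·8/12)
= 121.4007 · e^0.062467 = 121.4007 × 1.064459 = CHF 129.23

CHF 129.23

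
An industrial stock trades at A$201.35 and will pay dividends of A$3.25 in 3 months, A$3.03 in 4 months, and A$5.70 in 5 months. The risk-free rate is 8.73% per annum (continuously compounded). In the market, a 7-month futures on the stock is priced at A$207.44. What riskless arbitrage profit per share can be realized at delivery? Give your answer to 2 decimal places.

PV(dividends) I = 3.25·e^(−0.0873·3/12) + 3.03·e^(−0.0873·4/12) + 5.70·e^(−0.0873·5/12) = 11.6193
Fair futures F* = (S − I)·e^(rT) = (201.35 − 11.6193)·e^0.050925 = 189.7307 × 1.052244 = 199.6430
Market A$207.44 > fair 199.6430: forward overpriced → cash-and-carry (borrow at r, buy the stock and collect the dividends, short the forward).
Profit at T = |F_mkt − F*| = |207.44 − 199.6430| = A$7.80 per share

A$7.80 per share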